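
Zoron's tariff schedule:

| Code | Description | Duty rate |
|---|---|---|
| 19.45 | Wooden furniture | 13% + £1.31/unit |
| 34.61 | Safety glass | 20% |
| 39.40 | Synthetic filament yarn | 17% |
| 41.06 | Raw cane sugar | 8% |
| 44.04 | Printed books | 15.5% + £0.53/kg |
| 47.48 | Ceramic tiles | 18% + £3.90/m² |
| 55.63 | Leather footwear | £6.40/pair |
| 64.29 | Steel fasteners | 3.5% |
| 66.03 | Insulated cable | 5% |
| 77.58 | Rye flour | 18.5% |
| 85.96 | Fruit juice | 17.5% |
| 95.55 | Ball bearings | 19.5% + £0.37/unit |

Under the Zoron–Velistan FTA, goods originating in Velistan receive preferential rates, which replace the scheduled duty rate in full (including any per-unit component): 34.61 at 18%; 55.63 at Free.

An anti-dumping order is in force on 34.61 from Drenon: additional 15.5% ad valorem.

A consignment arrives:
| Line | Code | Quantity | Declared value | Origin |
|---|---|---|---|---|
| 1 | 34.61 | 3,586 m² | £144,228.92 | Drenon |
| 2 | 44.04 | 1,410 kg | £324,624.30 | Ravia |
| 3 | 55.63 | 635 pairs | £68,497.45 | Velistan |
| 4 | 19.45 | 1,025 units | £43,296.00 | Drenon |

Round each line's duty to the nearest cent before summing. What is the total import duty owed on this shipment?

Line 1 (34.61, Drenon, 3,586 m², £144,228.92):
Base rate for 34.61 is 20%.
34.61 has an FTA preferential rate, but origin Drenon is not Velistan; base rate stands.
Additional duty on 34.61 from Drenon: +15.5%. Applied ad valorem rate: 20% + 15.5% = 35.5%.
Duty = £144,228.92 × 35.5% = £51,201.27.
Line 2 (44.04, Ravia, 1,410 kg, £324,624.30):
Base rate for 44.04 is 15.5% + £0.53/kg.
Duty = £324,624.30 × 15.5% + 1,410 × £0.53 = £51,064.07.
Line 3 (55.63, Velistan, 635 pairs, £68,497.45):
Base rate for 55.63 is £6.40/pair.
Origin Velistan qualifies under the Zoron–Velistan agreement and 55.63 is covered: preferential rate Free applies instead.
Duty = £68,497.45 × 0% = £0.00.
Line 4 (19.45, Drenon, 1,025 units, £43,296.00):
Base rate for 19.45 is 13% + £1.31/unit.
Duty = £43,296.00 × 13% + 1,025 × £1.31 = £6,971.23.
Total = £51,201.27 + £51,064.07 + £0.00 + £6,971.23 = £109,236.57.

£109,236.57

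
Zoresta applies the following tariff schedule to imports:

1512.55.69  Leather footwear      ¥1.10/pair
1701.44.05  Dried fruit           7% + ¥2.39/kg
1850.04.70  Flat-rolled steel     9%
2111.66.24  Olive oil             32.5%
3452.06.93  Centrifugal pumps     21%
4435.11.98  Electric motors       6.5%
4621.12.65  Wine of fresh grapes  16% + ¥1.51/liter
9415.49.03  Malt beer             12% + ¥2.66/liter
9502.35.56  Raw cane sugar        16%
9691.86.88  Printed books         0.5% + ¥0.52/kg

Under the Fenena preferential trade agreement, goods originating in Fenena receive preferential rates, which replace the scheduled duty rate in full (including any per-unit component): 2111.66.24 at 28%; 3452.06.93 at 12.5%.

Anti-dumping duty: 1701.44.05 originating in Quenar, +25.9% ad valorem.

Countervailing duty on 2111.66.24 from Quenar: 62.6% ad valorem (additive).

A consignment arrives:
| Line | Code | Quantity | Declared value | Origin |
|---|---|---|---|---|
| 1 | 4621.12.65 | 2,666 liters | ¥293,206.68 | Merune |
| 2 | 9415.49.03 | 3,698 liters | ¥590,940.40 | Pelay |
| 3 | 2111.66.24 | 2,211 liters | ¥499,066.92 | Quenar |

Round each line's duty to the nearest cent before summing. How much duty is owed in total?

Line 1 (4621.12.65, Merune, 2,666 liters, ¥293,206.68):
Base rate for 4621.12.65 is 16% + ¥1.51/liter.
Duty = ¥293,206.68 × 16% + 2,666 × ¥1.51 = ¥50,938.73.
Line 2 (9415.49.03, Pelay, 3,698 liters, ¥590,940.40):
Base rate for 9415.49.03 is 12% + ¥2.66/liter.
Duty = ¥590,940.40 × 12% + 3,698 × ¥2.66 = ¥80,749.53.
Line 3 (2111.66.24, Quenar, 2,211 liters, ¥499,066.92):
Base rate for 2111.66.24 is 32.5%.
2111.66.24 has an FTA preferential rate, but origin Quenar is not Fenena; base rate stands.
Additional duty on 2111.66.24 from Quenar: +62.6%. Applied ad valorem rate: 32.5% + 62.6% = 95.1%.
Duty = ¥499,066.92 × 95.1% = ¥474,612.64.
Total = ¥50,938.73 + ¥80,749.53 + ¥474,612.64 = ¥606,300.90.

¥606,300.90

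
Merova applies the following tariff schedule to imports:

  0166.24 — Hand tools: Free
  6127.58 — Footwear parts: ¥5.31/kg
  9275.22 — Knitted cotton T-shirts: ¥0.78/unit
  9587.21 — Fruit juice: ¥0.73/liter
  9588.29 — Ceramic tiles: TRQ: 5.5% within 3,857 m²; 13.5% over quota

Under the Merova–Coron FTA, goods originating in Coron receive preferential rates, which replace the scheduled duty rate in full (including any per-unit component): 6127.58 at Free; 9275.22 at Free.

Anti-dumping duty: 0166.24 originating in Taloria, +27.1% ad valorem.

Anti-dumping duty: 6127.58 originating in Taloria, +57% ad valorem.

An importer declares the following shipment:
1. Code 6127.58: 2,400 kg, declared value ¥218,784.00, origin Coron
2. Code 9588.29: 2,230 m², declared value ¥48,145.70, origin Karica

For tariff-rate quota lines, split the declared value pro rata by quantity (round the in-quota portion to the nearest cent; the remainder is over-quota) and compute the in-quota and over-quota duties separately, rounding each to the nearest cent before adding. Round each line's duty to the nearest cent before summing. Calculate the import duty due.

Line 1 (6127.58, Coron, 2,400 kg, ¥218,784.00):
Base rate for 6127.58 is ¥5.31/kg.
Origin Coron qualifies under the Merova–Coron agreement and 6127.58 is covered: preferential rate Free applies instead.
The additional-duty order on 6127.58 targets Taloria, not Coron; it does not apply.
Duty = ¥218,784.00 × 0% = ¥0.00.
Line 2 (9588.29, Karica, 2,230 m², ¥48,145.70):
Code 9588.29 is under a tariff-rate quota (threshold 3,857 m²). Quantity 2,230 m² is within the quota, so the in-quota rate 5.5% applies to the full value.
Duty = ¥48,145.70 × 5.5% = ¥2,648.01.
Total = ¥0.00 + ¥2,648.01 = ¥2,648.01.

¥2,648.01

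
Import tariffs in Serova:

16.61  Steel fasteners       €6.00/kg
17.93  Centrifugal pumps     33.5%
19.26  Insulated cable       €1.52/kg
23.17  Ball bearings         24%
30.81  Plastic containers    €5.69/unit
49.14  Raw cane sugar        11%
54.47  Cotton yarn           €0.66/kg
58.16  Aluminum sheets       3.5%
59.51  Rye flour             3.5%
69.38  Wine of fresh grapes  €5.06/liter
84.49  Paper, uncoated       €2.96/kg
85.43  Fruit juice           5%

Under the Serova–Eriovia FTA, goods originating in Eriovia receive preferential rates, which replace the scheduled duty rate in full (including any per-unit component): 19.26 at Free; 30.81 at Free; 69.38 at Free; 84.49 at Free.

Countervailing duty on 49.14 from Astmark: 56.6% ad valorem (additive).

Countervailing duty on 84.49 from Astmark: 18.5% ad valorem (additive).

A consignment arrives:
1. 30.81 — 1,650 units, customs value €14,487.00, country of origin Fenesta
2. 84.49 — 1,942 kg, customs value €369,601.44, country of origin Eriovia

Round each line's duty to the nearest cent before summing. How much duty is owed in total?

Line 1 (30.81, Fenesta, 1,650 units, €14,487.00):
Base rate for 30.81 is €5.69/unit.
30.81 has an FTA preferential rate, but origin Fenesta is not Eriovia; base rate stands.
Duty = 1,650 × €5.69 = €9,388.50.
Line 2 (84.49, Eriovia, 1,942 kg, €369,601.44):
Base rate for 84.49 is €2.96/kg.
Origin Eriovia qualifies under the Serova–Eriovia agreement and 84.49 is covered: preferential rate Free applies instead.
The additional-duty order on 84.49 targets Astmark, not Eriovia; it does not apply.
Duty = €369,601.44 × 0% = €0.00.
Total = €9,388.50 + €0.00 = €9,388.50.

€9,388.50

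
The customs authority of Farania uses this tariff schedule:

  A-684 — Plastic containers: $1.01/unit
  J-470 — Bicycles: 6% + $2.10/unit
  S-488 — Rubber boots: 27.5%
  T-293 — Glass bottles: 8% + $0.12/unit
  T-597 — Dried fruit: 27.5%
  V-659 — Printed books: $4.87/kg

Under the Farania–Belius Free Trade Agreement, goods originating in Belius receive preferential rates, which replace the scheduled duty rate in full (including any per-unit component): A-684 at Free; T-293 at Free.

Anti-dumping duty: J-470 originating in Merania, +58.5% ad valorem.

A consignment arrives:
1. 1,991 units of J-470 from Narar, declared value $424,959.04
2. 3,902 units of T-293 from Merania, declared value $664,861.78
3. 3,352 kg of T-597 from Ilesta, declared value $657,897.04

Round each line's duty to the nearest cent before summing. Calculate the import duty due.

$264,257.51

Line 1 (J-470, Narar, 1,991 units, $424,959.04):
Base rate for J-470 is 6% + $2.10/unit.
The additional-duty order on J-470 targets Merania, not Narar; it does not apply.
Duty = $424,959.04 × 6% + 1,991 × $2.10 = $29,678.64.
Line 2 (T-293, Merania, 3,902 units, $664,861.78):
Base rate for T-293 is 8% + $0.12/unit.
T-293 has an FTA preferential rate, but origin Merania is not Belius; base rate stands.
Duty = $664,861.78 × 8% + 3,902 × $0.12 = $53,657.18.
Line 3 (T-597, Ilesta, 3,352 kg, $657,897.04):
Base rate for T-597 is 27.5%.
Duty = $657,897.04 × 27.5% = $180,921.69.
Total = $29,678.64 + $53,657.18 + $180,921.69 = $264,257.51.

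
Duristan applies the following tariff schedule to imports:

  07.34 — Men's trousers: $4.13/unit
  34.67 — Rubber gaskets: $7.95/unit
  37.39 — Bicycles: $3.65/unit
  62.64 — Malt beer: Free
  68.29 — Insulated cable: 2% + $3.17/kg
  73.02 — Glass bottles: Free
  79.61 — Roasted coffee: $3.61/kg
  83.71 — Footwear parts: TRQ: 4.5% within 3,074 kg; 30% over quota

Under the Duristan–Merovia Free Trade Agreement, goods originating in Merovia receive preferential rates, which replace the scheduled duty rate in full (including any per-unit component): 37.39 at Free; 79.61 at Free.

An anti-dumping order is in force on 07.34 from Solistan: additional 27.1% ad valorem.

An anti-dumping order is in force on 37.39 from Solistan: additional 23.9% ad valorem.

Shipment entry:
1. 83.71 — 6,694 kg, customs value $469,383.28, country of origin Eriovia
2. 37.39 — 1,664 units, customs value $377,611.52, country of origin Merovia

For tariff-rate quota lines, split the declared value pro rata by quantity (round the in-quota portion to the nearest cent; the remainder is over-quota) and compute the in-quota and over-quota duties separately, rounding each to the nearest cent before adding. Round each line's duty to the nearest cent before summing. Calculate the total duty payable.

$85,850.02

Line 1 (83.71, Eriovia, 6,694 kg, $469,383.28):
Code 83.71 is under a tariff-rate quota (threshold 3,074 kg). In-quota: 3,074 kg at 4.5%; over-quota: 3,620 kg at 30%.
Pro-rata value split: in-quota = $469,383.28 × 3,074/6,694 = $215,548.88; over-quota = $469,383.28 − $215,548.88 = $253,834.40.
In-quota duty = $215,548.88 × 4.5% = $9,699.70. Over-quota duty = $253,834.40 × 30% = $76,150.32.
Line duty = $9,699.70 + $76,150.32 = $85,850.02.
Line 2 (37.39, Merovia, 1,664 units, $377,611.52):
Base rate for 37.39 is $3.65/unit.
Origin Merovia qualifies under the Duristan–Merovia agreement and 37.39 is covered: preferential rate Free applies instead.
The additional-duty order on 37.39 targets Solistan, not Merovia; it does not apply.
Duty = $377,611.52 × 0% = $0.00.
Total = $85,850.02 + $0.00 = $85,850.02.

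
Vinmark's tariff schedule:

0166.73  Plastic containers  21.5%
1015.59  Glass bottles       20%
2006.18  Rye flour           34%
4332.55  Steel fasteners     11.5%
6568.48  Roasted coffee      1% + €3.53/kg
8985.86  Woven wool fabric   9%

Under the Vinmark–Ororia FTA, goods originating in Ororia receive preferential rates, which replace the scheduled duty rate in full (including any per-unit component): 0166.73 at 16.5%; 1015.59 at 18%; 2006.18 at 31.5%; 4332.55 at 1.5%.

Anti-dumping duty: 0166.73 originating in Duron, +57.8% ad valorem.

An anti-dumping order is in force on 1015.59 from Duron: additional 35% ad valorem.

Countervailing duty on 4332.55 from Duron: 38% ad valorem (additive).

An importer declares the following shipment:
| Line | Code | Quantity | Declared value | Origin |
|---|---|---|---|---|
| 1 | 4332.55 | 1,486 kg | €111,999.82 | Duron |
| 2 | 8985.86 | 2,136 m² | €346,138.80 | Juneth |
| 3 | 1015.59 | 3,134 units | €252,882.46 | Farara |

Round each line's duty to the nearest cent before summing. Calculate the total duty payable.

Line 1 (4332.55, Duron, 1,486 kg, €111,999.82):
Base rate for 4332.55 is 11.5%.
4332.55 has an FTA preferential rate, but origin Duron is not Ororia; base rate stands.
Additional duty on 4332.55 from Duron: +38%. Applied ad valorem rate: 11.5% + 38% = 49.5%.
Duty = €111,999.82 × 49.5% = €55,439.91.
Line 2 (8985.86, Juneth, 2,136 m², €346,138.80):
Base rate for 8985.86 is 9%.
Duty = €346,138.80 × 9% = €31,152.49.
Line 3 (1015.59, Farara, 3,134 units, €252,882.46):
Base rate for 1015.59 is 20%.
1015.59 has an FTA preferential rate, but origin Farara is not Ororia; base rate stands.
The additional-duty order on 1015.59 targets Duron, not Farara; it does not apply.
Duty = €252,882.46 × 20% = €50,576.49.
Total = €55,439.91 + €31,152.49 + €50,576.49 = €137,168.89.

€137,168.89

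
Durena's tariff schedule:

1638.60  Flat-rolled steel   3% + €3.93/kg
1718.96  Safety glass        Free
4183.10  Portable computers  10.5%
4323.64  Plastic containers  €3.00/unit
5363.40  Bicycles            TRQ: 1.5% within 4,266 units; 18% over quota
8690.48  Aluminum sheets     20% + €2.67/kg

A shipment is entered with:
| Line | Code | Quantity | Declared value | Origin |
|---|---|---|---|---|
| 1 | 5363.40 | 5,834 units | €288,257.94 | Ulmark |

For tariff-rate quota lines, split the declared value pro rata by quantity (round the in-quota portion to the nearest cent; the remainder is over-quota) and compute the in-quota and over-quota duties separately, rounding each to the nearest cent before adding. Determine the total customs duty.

Line 1 (5363.40, Ulmark, 5,834 units, €288,257.94):
Code 5363.40 is under a tariff-rate quota (threshold 4,266 units). In-quota: 4,266 units at 1.5%; over-quota: 1,568 units at 18%.
Pro-rata value split: in-quota = €288,257.94 × 4,266/5,834 = €210,783.06; over-quota = €288,257.94 − €210,783.06 = €77,474.88.
In-quota duty = €210,783.06 × 1.5% = €3,161.75. Over-quota duty = €77,474.88 × 18% = €13,945.48.
Line duty = €3,161.75 + €13,945.48 = €17,107.23.

€17,107.23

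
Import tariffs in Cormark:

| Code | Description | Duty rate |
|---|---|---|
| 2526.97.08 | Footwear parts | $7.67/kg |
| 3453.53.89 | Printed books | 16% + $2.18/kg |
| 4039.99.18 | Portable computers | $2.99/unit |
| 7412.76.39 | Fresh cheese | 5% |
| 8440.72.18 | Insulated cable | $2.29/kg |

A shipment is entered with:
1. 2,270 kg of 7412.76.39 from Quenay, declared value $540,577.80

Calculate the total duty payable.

Line 1 (7412.76.39, Quenay, 2,270 kg, $540,577.80):
Base rate for 7412.76.39 is 5%.
Duty = $540,577.80 × 5% = $27,028.89.

$27,028.89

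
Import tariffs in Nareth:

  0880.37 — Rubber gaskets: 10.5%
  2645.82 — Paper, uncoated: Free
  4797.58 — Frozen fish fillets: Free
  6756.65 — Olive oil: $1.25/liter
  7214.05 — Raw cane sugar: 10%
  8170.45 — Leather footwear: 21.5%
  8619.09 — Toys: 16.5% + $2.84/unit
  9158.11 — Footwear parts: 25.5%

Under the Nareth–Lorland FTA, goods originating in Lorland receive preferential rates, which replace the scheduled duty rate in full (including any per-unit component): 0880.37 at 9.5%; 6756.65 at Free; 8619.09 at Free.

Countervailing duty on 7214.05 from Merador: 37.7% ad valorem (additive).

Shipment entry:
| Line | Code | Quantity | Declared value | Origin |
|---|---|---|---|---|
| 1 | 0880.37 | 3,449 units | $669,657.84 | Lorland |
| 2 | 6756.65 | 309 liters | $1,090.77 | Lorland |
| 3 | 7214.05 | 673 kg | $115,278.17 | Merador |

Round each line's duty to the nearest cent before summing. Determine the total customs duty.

$118,605.18

Line 1 (0880.37, Lorland, 3,449 units, $669,657.84):
Base rate for 0880.37 is 10.5%.
Origin Lorland qualifies under the Nareth–Lorland agreement and 0880.37 is covered: preferential rate 9.5% applies instead.
Duty = $669,657.84 × 9.5% = $63,617.49.
Line 2 (6756.65, Lorland, 309 liters, $1,090.77):
Base rate for 6756.65 is $1.25/liter.
Origin Lorland qualifies under the Nareth–Lorland agreement and 6756.65 is covered: preferential rate Free applies instead.
Duty = $1,090.77 × 0% = $0.00.
Line 3 (7214.05, Merador, 673 kg, $115,278.17):
Base rate for 7214.05 is 10%.
Additional duty on 7214.05 from Merador: +37.7%. Applied ad valorem rate: 10% + 37.7% = 47.7%.
Duty = $115,278.17 × 47.7% = $54,987.69.
Total = $63,617.49 + $0.00 + $54,987.69 = $118,605.18.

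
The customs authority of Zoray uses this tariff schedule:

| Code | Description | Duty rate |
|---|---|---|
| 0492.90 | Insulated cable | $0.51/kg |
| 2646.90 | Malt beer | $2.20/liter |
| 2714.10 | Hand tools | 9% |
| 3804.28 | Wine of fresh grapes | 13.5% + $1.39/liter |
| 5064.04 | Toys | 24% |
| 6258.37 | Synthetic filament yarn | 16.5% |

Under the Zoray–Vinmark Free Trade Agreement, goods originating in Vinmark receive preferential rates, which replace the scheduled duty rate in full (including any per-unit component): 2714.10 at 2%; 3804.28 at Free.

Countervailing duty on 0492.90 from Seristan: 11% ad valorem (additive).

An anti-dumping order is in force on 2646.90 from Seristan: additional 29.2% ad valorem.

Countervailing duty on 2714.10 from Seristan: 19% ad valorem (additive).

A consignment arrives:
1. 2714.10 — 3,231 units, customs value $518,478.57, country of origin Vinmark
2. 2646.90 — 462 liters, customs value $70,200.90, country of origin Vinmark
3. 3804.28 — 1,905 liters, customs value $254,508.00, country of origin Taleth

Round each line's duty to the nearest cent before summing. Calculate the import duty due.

Line 1 (2714.10, Vinmark, 3,231 units, $518,478.57):
Base rate for 2714.10 is 9%.
Origin Vinmark qualifies under the Zoray–Vinmark agreement and 2714.10 is covered: preferential rate 2% applies instead.
The additional-duty order on 2714.10 targets Seristan, not Vinmark; it does not apply.
Duty = $518,478.57 × 2% = $10,369.57.
Line 2 (2646.90, Vinmark, 462 liters, $70,200.90):
Base rate for 2646.90 is $2.20/liter.
Origin Vinmark is the FTA partner but 2646.90 is not on the preference list; base rate stands.
The additional-duty order on 2646.90 targets Seristan, not Vinmark; it does not apply.
Duty = 462 × $2.20 = $1,016.40.
Line 3 (3804.28, Taleth, 1,905 liters, $254,508.00):
Base rate for 3804.28 is 13.5% + $1.39/liter.
3804.28 has an FTA preferential rate, but origin Taleth is not Vinmark; base rate stands.
Duty = $254,508.00 × 13.5% + 1,905 × $1.39 = $37,006.53.
Total = $10,369.57 + $1,016.40 + $37,006.53 = $48,392.50.

$48,392.50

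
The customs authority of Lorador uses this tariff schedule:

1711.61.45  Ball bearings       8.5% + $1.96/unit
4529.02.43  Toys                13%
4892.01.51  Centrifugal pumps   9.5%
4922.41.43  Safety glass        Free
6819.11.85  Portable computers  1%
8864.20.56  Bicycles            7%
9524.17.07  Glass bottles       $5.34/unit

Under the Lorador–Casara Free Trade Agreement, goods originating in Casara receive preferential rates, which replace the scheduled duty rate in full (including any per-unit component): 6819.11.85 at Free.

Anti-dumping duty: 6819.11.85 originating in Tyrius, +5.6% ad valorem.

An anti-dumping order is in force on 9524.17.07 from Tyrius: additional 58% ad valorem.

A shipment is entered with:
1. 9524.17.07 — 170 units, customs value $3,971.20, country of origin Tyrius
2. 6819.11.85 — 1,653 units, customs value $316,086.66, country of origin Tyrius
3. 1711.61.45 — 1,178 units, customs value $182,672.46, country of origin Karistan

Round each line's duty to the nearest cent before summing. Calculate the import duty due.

$41,908.86

Line 1 (9524.17.07, Tyrius, 170 units, $3,971.20):
Base rate for 9524.17.07 is $5.34/unit.
Additional duty on 9524.17.07 from Tyrius: +58% ad valorem. Applied ad valorem rate = 58%.
Duty = $3,971.20 × 58% + 170 × $5.34 = $3,211.10.
Line 2 (6819.11.85, Tyrius, 1,653 units, $316,086.66):
Base rate for 6819.11.85 is 1%.
6819.11.85 has an FTA preferential rate, but origin Tyrius is not Casara; base rate stands.
Additional duty on 6819.11.85 from Tyrius: +5.6%. Applied ad valorem rate: 1% + 5.6% = 6.6%.
Duty = $316,086.66 × 6.6% = $20,861.72.
Line 3 (1711.61.45, Karistan, 1,178 units, $182,672.46):
Base rate for 1711.61.45 is 8.5% + $1.96/unit.
Duty = $182,672.46 × 8.5% + 1,178 × $1.96 = $17,836.04.
Total = $3,211.10 + $20,861.72 + $17,836.04 = $41,908.86.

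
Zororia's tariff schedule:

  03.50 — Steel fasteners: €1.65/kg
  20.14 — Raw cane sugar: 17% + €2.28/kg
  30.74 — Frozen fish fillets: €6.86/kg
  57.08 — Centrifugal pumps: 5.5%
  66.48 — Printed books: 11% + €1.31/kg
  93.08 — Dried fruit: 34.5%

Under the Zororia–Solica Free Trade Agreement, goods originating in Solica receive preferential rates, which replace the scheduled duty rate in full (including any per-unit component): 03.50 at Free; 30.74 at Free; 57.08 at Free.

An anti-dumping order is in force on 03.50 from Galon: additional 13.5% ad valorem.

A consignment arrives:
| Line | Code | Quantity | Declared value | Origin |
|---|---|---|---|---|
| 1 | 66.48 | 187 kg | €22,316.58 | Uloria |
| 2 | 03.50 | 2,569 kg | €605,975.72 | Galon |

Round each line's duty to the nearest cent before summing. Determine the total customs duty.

€88,745.36

Line 1 (66.48, Uloria, 187 kg, €22,316.58):
Base rate for 66.48 is 11% + €1.31/kg.
Duty = €22,316.58 × 11% + 187 × €1.31 = €2,699.79.
Line 2 (03.50, Galon, 2,569 kg, €605,975.72):
Base rate for 03.50 is €1.65/kg.
03.50 has an FTA preferential rate, but origin Galon is not Solica; base rate stands.
Additional duty on 03.50 from Galon: +13.5% ad valorem. Applied ad valorem rate = 13.5%.
Duty = €605,975.72 × 13.5% + 2,569 × €1.65 = €86,045.57.
Total = €2,699.79 + €86,045.57 = €88,745.36.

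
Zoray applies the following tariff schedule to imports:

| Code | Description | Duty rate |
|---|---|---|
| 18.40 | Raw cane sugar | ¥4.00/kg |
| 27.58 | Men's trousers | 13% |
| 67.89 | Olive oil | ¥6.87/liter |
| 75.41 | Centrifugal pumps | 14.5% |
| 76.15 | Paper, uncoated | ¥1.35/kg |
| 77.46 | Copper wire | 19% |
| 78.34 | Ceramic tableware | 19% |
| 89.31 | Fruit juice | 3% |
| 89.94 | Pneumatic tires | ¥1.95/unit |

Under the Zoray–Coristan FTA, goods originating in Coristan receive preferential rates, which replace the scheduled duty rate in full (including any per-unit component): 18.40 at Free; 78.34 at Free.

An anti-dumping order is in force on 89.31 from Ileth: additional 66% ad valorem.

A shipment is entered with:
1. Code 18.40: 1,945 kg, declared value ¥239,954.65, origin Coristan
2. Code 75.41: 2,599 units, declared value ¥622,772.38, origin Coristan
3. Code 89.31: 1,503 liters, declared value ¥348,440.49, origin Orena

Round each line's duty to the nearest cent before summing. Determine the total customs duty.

¥100,755.21

Line 1 (18.40, Coristan, 1,945 kg, ¥239,954.65):
Base rate for 18.40 is ¥4.00/kg.
Origin Coristan qualifies under the Zoray–Coristan agreement and 18.40 is covered: preferential rate Free applies instead.
Duty = ¥239,954.65 × 0% = ¥0.00.
Line 2 (75.41, Coristan, 2,599 units, ¥622,772.38):
Base rate for 75.41 is 14.5%.
Origin Coristan is the FTA partner but 75.41 is not on the preference list; base rate stands.
Duty = ¥622,772.38 × 14.5% = ¥90,302.00.
Line 3 (89.31, Orena, 1,503 liters, ¥348,440.49):
Base rate for 89.31 is 3%.
The additional-duty order on 89.31 targets Ileth, not Orena; it does not apply.
Duty = ¥348,440.49 × 3% = ¥10,453.21.
Total = ¥0.00 + ¥90,302.00 + ¥10,453.21 = ¥100,755.21.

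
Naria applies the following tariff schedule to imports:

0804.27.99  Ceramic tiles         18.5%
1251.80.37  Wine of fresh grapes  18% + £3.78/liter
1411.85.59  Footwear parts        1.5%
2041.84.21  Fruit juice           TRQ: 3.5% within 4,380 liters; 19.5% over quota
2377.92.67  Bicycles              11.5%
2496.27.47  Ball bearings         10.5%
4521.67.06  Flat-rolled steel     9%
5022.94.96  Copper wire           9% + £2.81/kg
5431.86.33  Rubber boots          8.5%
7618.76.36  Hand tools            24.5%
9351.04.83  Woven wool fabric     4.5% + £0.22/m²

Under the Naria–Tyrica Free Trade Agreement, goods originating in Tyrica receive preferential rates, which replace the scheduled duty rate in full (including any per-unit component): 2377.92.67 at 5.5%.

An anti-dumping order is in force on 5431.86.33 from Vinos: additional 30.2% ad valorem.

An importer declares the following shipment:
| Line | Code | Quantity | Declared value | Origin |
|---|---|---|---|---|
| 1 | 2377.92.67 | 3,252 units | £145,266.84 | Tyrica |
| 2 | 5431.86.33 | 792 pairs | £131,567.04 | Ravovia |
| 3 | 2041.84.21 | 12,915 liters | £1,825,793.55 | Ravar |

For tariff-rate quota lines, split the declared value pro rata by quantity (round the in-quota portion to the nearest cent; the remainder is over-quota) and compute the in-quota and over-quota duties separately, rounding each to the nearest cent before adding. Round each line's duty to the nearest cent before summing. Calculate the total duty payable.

Line 1 (2377.92.67, Tyrica, 3,252 units, £145,266.84):
Base rate for 2377.92.67 is 11.5%.
Origin Tyrica qualifies under the Naria–Tyrica agreement and 2377.92.67 is covered: preferential rate 5.5% applies instead.
Duty = £145,266.84 × 5.5% = £7,989.68.
Line 2 (5431.86.33, Ravovia, 792 pairs, £131,567.04):
Base rate for 5431.86.33 is 8.5%.
The additional-duty order on 5431.86.33 targets Vinos, not Ravovia; it does not apply.
Duty = £131,567.04 × 8.5% = £11,183.20.
Line 3 (2041.84.21, Ravar, 12,915 liters, £1,825,793.55):
Code 2041.84.21 is under a tariff-rate quota (threshold 4,380 liters). In-quota: 4,380 liters at 3.5%; over-quota: 8,535 liters at 19.5%.
Pro-rata value split: in-quota = £1,825,793.55 × 4,380/12,915 = £619,200.60; over-quota = £1,825,793.55 − £619,200.60 = £1,206,592.95.
In-quota duty = £619,200.60 × 3.5% = £21,672.02. Over-quota duty = £1,206,592.95 × 19.5% = £235,285.63.
Line duty = £21,672.02 + £235,285.63 = £256,957.65.
Total = £7,989.68 + £11,183.20 + £256,957.65 = £276,130.53.

£276,130.53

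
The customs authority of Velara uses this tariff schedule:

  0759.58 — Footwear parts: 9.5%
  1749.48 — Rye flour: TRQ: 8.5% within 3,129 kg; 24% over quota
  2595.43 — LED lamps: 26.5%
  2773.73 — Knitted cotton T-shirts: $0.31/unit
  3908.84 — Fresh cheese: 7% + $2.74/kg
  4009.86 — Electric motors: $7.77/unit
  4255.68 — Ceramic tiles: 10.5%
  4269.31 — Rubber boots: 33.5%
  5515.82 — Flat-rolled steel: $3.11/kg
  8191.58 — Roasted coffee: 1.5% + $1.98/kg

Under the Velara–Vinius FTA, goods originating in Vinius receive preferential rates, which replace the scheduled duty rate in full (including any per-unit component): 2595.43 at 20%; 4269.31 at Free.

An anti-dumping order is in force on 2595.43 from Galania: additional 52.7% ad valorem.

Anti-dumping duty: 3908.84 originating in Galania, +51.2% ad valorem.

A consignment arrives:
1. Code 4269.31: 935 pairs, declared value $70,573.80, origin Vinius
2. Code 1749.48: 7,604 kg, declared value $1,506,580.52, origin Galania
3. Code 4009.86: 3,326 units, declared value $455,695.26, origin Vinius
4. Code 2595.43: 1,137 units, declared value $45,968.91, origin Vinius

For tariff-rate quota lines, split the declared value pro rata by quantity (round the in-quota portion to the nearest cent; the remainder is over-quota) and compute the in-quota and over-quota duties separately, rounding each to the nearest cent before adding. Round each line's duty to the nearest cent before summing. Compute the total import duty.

$300,524.07

Line 1 (4269.31, Vinius, 935 pairs, $70,573.80):
Base rate for 4269.31 is 33.5%.
Origin Vinius qualifies under the Velara–Vinius agreement and 4269.31 is covered: preferential rate Free applies instead.
Duty = $70,573.80 × 0% = $0.00.
Line 2 (1749.48, Galania, 7,604 kg, $1,506,580.52):
Code 1749.48 is under a tariff-rate quota (threshold 3,129 kg). In-quota: 3,129 kg at 8.5%; over-quota: 4,475 kg at 24%.
Pro-rata value split: in-quota = $1,506,580.52 × 3,129/7,604 = $619,948.77; over-quota = $1,506,580.52 − $619,948.77 = $886,631.75.
In-quota duty = $619,948.77 × 8.5% = $52,695.65. Over-quota duty = $886,631.75 × 24% = $212,791.62.
Line duty = $52,695.65 + $212,791.62 = $265,487.27.
Line 3 (4009.86, Vinius, 3,326 units, $455,695.26):
Base rate for 4009.86 is $7.77/unit.
Origin Vinius is the FTA partner but 4009.86 is not on the preference list; base rate stands.
Duty = 3,326 × $7.77 = $25,843.02.
Line 4 (2595.43, Vinius, 1,137 units, $45,968.91):
Base rate for 2595.43 is 26.5%.
Origin Vinius qualifies under the Velara–Vinius agreement and 2595.43 is covered: preferential rate 20% applies instead.
The additional-duty order on 2595.43 targets Galania, not Vinius; it does not apply.
Duty = $45,968.91 × 20% = $9,193.78.
Total = $0.00 + $265,487.27 + $25,843.02 + $9,193.78 = $300,524.07.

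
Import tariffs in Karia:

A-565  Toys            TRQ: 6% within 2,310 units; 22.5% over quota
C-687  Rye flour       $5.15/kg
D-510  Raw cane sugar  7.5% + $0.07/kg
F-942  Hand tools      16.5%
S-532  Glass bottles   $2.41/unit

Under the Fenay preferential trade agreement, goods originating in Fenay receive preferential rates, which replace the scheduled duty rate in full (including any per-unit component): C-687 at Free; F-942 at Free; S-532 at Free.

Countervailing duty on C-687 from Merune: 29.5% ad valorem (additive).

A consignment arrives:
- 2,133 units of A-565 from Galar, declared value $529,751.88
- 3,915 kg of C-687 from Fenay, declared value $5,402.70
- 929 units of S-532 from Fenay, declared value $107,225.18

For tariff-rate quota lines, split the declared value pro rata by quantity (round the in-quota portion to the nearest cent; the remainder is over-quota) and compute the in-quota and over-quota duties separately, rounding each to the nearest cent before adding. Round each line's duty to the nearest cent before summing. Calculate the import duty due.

$31,785.11

Line 1 (A-565, Galar, 2,133 units, $529,751.88):
Code A-565 is under a tariff-rate quota (threshold 2,310 units). Quantity 2,133 units is within the quota, so the in-quota rate 6% applies to the full value.
Duty = $529,751.88 × 6% = $31,785.11.
Line 2 (C-687, Fenay, 3,915 kg, $5,402.70):
Base rate for C-687 is $5.15/kg.
Origin Fenay qualifies under the Karia–Fenay agreement and C-687 is covered: preferential rate Free applies instead.
The additional-duty order on C-687 targets Merune, not Fenay; it does not apply.
Duty = $5,402.70 × 0% = $0.00.
Line 3 (S-532, Fenay, 929 units, $107,225.18):
Base rate for S-532 is $2.41/unit.
Origin Fenay qualifies under the Karia–Fenay agreement and S-532 is covered: preferential rate Free applies instead.
Duty = $107,225.18 × 0% = $0.00.
Total = $31,785.11 + $0.00 + $0.00 = $31,785.11.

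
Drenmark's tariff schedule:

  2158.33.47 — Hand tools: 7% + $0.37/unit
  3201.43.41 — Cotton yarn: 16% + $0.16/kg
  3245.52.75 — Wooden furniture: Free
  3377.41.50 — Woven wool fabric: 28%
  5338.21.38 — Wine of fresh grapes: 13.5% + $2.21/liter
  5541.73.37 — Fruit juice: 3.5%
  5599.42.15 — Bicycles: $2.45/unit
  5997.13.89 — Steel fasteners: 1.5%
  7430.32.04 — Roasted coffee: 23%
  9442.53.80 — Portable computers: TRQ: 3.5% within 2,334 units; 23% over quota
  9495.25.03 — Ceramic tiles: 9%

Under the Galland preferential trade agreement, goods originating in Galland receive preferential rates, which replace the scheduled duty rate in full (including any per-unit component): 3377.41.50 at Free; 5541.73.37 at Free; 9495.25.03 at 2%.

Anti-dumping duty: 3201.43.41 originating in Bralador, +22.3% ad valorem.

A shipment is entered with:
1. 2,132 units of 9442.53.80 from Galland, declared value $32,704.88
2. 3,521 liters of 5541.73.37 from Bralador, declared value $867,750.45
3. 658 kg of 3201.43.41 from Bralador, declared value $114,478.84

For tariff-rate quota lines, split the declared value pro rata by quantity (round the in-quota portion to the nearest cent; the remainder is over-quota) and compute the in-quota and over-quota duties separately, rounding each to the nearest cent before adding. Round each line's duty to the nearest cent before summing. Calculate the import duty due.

$75,466.62

Line 1 (9442.53.80, Galland, 2,132 units, $32,704.88):
Code 9442.53.80 is under a tariff-rate quota (threshold 2,334 units). Quantity 2,132 units is within the quota, so the in-quota rate 3.5% applies to the full value.
Duty = $32,704.88 × 3.5% = $1,144.67.
Line 2 (5541.73.37, Bralador, 3,521 liters, $867,750.45):
Base rate for 5541.73.37 is 3.5%.
5541.73.37 has an FTA preferential rate, but origin Bralador is not Galland; base rate stands.
Duty = $867,750.45 × 3.5% = $30,371.27.
Line 3 (3201.43.41, Bralador, 658 kg, $114,478.84):
Base rate for 3201.43.41 is 16% + $0.16/kg.
Additional duty on 3201.43.41 from Bralador: +22.3%. Applied ad valorem rate: 16% + 22.3% = 38.3%.
Duty = $114,478.84 × 38.3% + 658 × $0.16 = $43,950.68.
Total = $1,144.67 + $30,371.27 + $43,950.68 = $75,466.62.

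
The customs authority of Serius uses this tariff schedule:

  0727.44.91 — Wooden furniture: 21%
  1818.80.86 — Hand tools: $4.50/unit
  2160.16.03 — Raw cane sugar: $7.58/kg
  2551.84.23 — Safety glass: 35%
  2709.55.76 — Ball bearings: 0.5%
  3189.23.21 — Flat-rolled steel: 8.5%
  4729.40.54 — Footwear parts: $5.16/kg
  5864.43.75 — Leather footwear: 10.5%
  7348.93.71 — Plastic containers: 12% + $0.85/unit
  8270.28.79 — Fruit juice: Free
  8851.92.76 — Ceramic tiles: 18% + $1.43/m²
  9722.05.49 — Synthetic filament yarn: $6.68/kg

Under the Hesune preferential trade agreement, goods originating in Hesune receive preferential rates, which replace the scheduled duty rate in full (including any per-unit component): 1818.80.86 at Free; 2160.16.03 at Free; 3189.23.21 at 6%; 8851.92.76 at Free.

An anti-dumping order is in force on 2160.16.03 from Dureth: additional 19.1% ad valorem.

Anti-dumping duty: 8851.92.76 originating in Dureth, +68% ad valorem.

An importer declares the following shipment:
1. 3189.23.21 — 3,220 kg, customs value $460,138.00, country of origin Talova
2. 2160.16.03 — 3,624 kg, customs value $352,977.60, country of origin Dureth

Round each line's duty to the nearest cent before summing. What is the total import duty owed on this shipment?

Line 1 (3189.23.21, Talova, 3,220 kg, $460,138.00):
Base rate for 3189.23.21 is 8.5%.
3189.23.21 has an FTA preferential rate, but origin Talova is not Hesune; base rate stands.
Duty = $460,138.00 × 8.5% = $39,111.73.
Line 2 (2160.16.03, Dureth, 3,624 kg, $352,977.60):
Base rate for 2160.16.03 is $7.58/kg.
2160.16.03 has an FTA preferential rate, but origin Dureth is not Hesune; base rate stands.
Additional duty on 2160.16.03 from Dureth: +19.1% ad valorem. Applied ad valorem rate = 19.1%.
Duty = $352,977.60 × 19.1% + 3,624 × $7.58 = $94,888.64.
Total = $39,111.73 + $94,888.64 = $134,000.37.

$134,000.37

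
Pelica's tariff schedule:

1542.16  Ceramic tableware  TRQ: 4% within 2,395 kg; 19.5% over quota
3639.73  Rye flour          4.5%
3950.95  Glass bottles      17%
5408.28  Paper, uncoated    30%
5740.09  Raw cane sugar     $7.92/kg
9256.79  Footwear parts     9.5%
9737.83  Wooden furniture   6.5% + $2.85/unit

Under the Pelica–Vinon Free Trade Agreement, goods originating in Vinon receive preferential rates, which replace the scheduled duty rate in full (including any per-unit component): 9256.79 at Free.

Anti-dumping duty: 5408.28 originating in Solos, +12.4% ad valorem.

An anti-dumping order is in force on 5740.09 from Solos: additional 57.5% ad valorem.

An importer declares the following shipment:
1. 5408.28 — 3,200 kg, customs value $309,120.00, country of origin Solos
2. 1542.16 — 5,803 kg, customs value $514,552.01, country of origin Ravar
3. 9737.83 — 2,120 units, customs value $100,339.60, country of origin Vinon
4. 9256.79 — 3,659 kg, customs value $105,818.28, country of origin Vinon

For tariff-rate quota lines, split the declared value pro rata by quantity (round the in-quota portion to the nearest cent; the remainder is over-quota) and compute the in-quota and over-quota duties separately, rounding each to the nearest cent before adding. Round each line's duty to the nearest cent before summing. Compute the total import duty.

Line 1 (5408.28, Solos, 3,200 kg, $309,120.00):
Base rate for 5408.28 is 30%.
Additional duty on 5408.28 from Solos: +12.4%. Applied ad valorem rate: 30% + 12.4% = 42.4%.
Duty = $309,120.00 × 42.4% = $131,066.88.
Line 2 (1542.16, Ravar, 5,803 kg, $514,552.01):
Code 1542.16 is under a tariff-rate quota (threshold 2,395 kg). In-quota: 2,395 kg at 4%; over-quota: 3,408 kg at 19.5%.
Pro-rata value split: in-quota = $514,552.01 × 2,395/5,803 = $212,364.65; over-quota = $514,552.01 − $212,364.65 = $302,187.36.
In-quota duty = $212,364.65 × 4% = $8,494.59. Over-quota duty = $302,187.36 × 19.5% = $58,926.54.
Line duty = $8,494.59 + $58,926.54 = $67,421.13.
Line 3 (9737.83, Vinon, 2,120 units, $100,339.60):
Base rate for 9737.83 is 6.5% + $2.85/unit.
Origin Vinon is the FTA partner but 9737.83 is not on the preference list; base rate stands.
Duty = $100,339.60 × 6.5% + 2,120 × $2.85 = $12,564.07.
Line 4 (9256.79, Vinon, 3,659 kg, $105,818.28):
Base rate for 9256.79 is 9.5%.
Origin Vinon qualifies under the Pelica–Vinon agreement and 9256.79 is covered: preferential rate Free applies instead.
Duty = $105,818.28 × 0% = $0.00.
Total = $131,066.88 + $67,421.13 + $12,564.07 + $0.00 = $211,052.08.

$211,052.08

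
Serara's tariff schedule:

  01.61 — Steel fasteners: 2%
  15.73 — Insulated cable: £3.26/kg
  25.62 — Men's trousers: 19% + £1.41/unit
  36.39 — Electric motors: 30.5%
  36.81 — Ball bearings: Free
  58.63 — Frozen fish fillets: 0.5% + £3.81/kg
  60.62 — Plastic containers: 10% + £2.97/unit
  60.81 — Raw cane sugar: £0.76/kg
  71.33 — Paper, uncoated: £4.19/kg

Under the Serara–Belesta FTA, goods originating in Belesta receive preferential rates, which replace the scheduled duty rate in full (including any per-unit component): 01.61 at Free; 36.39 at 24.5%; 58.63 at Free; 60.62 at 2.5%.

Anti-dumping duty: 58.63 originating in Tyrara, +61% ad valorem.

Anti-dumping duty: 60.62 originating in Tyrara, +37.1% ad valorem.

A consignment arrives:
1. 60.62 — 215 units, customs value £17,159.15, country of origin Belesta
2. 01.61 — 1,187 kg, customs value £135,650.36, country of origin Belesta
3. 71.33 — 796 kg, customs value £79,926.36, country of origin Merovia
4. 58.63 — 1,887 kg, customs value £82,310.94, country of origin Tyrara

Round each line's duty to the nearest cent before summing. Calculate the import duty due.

Line 1 (60.62, Belesta, 215 units, £17,159.15):
Base rate for 60.62 is 10% + £2.97/unit.
Origin Belesta qualifies under the Serara–Belesta agreement and 60.62 is covered: preferential rate 2.5% applies instead.
The additional-duty order on 60.62 targets Tyrara, not Belesta; it does not apply.
Duty = £17,159.15 × 2.5% = £428.98.
Line 2 (01.61, Belesta, 1,187 kg, £135,650.36):
Base rate for 01.61 is 2%.
Origin Belesta qualifies under the Serara–Belesta agreement and 01.61 is covered: preferential rate Free applies instead.
Duty = £135,650.36 × 0% = £0.00.
Line 3 (71.33, Merovia, 796 kg, £79,926.36):
Base rate for 71.33 is £4.19/kg.
Duty = 796 × £4.19 = £3,335.24.
Line 4 (58.63, Tyrara, 1,887 kg, £82,310.94):
Base rate for 58.63 is 0.5% + £3.81/kg.
58.63 has an FTA preferential rate, but origin Tyrara is not Belesta; base rate stands.
Additional duty on 58.63 from Tyrara: +61%. Applied ad valorem rate: 0.5% + 61% = 61.5%.
Duty = £82,310.94 × 61.5% + 1,887 × £3.81 = £57,810.70.
Total = £428.98 + £0.00 + £3,335.24 + £57,810.70 = £61,574.92.

£61,574.92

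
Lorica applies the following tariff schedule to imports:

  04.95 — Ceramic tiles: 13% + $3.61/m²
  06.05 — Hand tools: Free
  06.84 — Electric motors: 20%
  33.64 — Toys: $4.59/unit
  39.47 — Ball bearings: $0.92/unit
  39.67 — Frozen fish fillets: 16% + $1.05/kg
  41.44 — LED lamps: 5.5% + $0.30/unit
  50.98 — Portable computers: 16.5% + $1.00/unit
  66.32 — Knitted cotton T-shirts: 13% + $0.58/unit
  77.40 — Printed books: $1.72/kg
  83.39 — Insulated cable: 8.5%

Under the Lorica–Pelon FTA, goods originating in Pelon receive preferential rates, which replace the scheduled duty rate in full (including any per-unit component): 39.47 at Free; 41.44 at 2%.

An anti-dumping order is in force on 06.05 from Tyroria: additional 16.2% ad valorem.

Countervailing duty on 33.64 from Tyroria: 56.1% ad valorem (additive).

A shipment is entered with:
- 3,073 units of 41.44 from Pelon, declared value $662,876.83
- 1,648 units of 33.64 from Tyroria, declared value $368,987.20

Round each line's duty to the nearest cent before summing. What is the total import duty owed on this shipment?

$227,823.68

Line 1 (41.44, Pelon, 3,073 units, $662,876.83):
Base rate for 41.44 is 5.5% + $0.30/unit.
Origin Pelon qualifies under the Lorica–Pelon agreement and 41.44 is covered: preferential rate 2% applies instead.
Duty = $662,876.83 × 2% = $13,257.54.
Line 2 (33.64, Tyroria, 1,648 units, $368,987.20):
Base rate for 33.64 is $4.59/unit.
Additional duty on 33.64 from Tyroria: +56.1% ad valorem. Applied ad valorem rate = 56.1%.
Duty = $368,987.20 × 56.1% + 1,648 × $4.59 = $214,566.14.
Total = $13,257.54 + $214,566.14 = $227,823.68.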